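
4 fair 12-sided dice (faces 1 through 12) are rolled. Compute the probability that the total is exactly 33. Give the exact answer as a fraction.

There are 12^4 = 20736 equally likely outcomes.
The number of ordered 4-tuples from {1,…,12} summing to 33 is 736.
P(sum = 33) = 736/20736 = 23/648.

23/648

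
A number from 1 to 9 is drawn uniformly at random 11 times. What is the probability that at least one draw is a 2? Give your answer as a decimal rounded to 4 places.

0.7263

P(no draw is a 2) = (8/9)^11 ≈ 0.2737.
P(at least one) = 1 − 0.2737 = 0.7263.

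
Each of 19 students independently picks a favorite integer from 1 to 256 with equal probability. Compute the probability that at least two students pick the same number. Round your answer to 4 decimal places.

It's easier to compute the probability that all 19 are distinct.
P(all distinct) = 256/256 · 255/256 · ··· · 238/256 ≈ 0.5043.
So the probability of at least one match is 1 − 0.5043 = 0.4957.

0.4957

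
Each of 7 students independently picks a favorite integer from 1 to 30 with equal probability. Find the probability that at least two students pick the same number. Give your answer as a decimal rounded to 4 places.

It's easier to compute the probability that all 7 are distinct.
P(all distinct) = 30/30 · 29/30 · ··· · 24/30 ≈ 0.4692.
So the probability of at least one match is 1 − 0.4692 = 0.5308.

0.5308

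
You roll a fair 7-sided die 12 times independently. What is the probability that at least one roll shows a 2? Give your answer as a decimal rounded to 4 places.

0.8427

P(no roll shows a 2) = (6/7)^12 ≈ 0.1573.
P(at least one) = 1 − 0.1573 = 0.8427.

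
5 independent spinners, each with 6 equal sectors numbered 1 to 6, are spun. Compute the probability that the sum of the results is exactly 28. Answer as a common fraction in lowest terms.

5/2592

There are 6^5 = 7776 equally likely outcomes.
The number of ordered 5-tuples from {1,…,6} summing to 28 is 15.
P(sum = 28) = 15/7776 = 5/2592.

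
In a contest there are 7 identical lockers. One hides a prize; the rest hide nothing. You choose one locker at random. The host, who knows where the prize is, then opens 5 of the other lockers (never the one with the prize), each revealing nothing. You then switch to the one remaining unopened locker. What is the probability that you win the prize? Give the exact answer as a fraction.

6/7

Your original locker holds the prize with probability 1/7, so the other 6 collectively hold it with probability 6/7.
The host can always find 5 empty lockers to open, so the reveals don't change that 6/7; it is now spread over the 1 remaining unopened locker.
P(win by switching) = (6/7) · (1/1) = 6/7.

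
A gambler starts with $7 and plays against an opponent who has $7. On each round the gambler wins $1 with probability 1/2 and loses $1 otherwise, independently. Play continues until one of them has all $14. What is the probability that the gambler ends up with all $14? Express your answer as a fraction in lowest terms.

1/2

With a fair step, P(i) = ½P(i−1) + ½P(i+1) with P(0)=0, P(14)=1 has the linear solution P(i) = i/14.
P(7) = 7/14 = 1/2.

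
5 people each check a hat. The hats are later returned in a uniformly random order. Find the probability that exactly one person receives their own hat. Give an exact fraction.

Choose which one is fixed: C(5,1) = 5 ways.
The remaining 4 must have no fixed point: D(4) = 9.
P = 5·9/120 = 3/8.

3/8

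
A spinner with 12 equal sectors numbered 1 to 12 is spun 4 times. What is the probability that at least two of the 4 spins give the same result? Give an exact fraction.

P(all 4 different) = 12/12 · 11/12 · ··· · 9/12 = 55/96.
P(at least two equal) = 1 − 55/96 = 41/96.

41/96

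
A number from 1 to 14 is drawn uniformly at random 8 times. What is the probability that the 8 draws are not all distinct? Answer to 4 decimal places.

0.9180

P(all 8 different) = 14/14 · 13/14 · ··· · 7/14 ≈ 0.0820.
P(at least two equal) = 1 − 0.0820 = 0.9180.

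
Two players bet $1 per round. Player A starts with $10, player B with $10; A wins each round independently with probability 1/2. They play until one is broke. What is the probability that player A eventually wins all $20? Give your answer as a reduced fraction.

1/2

With a fair step, P(i) = ½P(i−1) + ½P(i+1) with P(0)=0, P(20)=1 has the linear solution P(i) = i/20.
P(10) = 10/20 = 1/2.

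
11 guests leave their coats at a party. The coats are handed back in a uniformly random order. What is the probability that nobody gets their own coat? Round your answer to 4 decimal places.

This is the derangement probability: permutations of 11 with no fixed point.
D(11) = 11! · (1 − 1/1! + 1/2! − ··· + (−1)^11/11!) = 14684570.
P = 14684570/39916800 = 1468457/3991680 ≈ 0.3679.

0.3679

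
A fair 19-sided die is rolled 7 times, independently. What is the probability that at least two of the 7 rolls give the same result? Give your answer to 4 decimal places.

0.7159

P(all 7 different) = 19/19 · 18/19 · ··· · 13/19 ≈ 0.2841.
P(at least two equal) = 1 − 0.2841 = 0.7159.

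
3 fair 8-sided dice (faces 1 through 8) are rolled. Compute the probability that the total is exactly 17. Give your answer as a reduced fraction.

9/128

There are 8^3 = 512 equally likely outcomes.
The number of ordered 3-tuples from {1,…,8} summing to 17 is 36.
P(sum = 17) = 36/512 = 9/128.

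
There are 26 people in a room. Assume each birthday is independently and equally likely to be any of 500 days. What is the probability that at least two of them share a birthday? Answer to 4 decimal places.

It's easier to compute the probability that all 26 are distinct.
P(all distinct) = 500/500 · 499/500 · ··· · 475/500 ≈ 0.5162.
So the probability of at least one match is 1 − 0.5162 = 0.4838.

0.4838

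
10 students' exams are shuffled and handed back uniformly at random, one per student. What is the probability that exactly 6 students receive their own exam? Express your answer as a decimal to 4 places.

0.0005

Choose which 6 of the 10 are fixed: C(10,6) = 210 ways.
The remaining 4 must have no fixed point: D(4) = 9.
P = 210·9/3628800 = 1/1920 ≈ 0.0005.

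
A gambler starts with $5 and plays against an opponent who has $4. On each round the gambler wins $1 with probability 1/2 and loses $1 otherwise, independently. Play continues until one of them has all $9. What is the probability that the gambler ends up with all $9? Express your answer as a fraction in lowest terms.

5/9

With a fair step, P(i) = ½P(i−1) + ½P(i+1) with P(0)=0, P(9)=1 has the linear solution P(i) = i/9.
P(5) = 5/9.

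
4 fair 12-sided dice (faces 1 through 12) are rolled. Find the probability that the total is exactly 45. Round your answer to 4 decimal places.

0.0010

There are 12^4 = 20736 equally likely outcomes.
The number of ordered 4-tuples from {1,…,12} summing to 45 is 20.
P(sum = 45) = 20/20736 = 5/5184 ≈ 0.0010.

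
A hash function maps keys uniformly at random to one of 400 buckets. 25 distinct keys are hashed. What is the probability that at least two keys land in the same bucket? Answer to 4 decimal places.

0.5350

It's easier to compute the probability that all 25 are distinct.
P(all distinct) = 400/400 · 399/400 · ··· · 376/400 ≈ 0.4650.
So the probability of at least one match is 1 − 0.4650 = 0.5350.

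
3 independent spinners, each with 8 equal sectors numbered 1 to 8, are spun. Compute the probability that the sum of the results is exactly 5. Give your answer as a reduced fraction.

3/256

There are 8^3 = 512 equally likely outcomes.
The number of ordered 3-tuples from {1,…,8} summing to 5 is 6.
P(sum = 5) = 6/512 = 3/256.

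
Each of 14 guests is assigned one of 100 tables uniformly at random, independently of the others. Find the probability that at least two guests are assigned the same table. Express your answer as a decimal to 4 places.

0.6148

It's easier to compute the probability that all 14 are distinct.
P(all distinct) = 100/100 · 99/100 · ··· · 87/100 ≈ 0.3852.
So the probability of at least one match is 1 − 0.3852 = 0.6148.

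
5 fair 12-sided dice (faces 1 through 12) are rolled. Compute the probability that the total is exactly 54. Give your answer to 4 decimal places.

0.0008

There are 12^5 = 248832 equally likely outcomes.
The number of ordered 5-tuples from {1,…,12} summing to 54 is 210.
P(sum = 54) = 210/248832 = 35/41472 ≈ 0.0008.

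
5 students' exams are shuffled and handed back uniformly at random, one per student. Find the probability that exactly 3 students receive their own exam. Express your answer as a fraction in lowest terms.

Choose which 3 of the 5 are fixed: C(5,3) = 10 ways.
The remaining 2 must have no fixed point: D(2) = 1.
P = 10·1/120 = 1/12.

1/12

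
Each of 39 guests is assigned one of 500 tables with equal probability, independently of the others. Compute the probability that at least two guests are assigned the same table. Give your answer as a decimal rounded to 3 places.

It's easier to compute the probability that all 39 are distinct.
P(all distinct) = 500/500 · 499/500 · ··· · 462/500 ≈ 0.218.
So the probability of at least one match is 1 − 0.218 = 0.782.

0.782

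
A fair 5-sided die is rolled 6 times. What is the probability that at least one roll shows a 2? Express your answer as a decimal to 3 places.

0.738

P(no roll shows a 2) = (4/5)^6 ≈ 0.262.
P(at least one) = 1 − 0.262 = 0.738.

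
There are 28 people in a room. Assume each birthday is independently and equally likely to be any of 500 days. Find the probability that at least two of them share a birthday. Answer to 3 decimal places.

It's easier to compute the probability that all 28 are distinct.
P(all distinct) = 500/500 · 499/500 · ··· · 473/500 ≈ 0.463.
So the probability of at least one match is 1 − 0.463 = 0.537.

0.537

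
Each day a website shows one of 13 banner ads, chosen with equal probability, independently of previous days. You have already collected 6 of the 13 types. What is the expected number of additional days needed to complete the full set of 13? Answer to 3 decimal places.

Starting from 6 distinct types, each trial gives a new one with probability (13−i)/13 when i types are held, so the wait for the next new type is 13/(13−i).
E = 13/7 + 13/6 + 13/5 + 13/4 + 13/3 + 13/2 + 13/1 = 4719/140 ≈ 33.707.

33.707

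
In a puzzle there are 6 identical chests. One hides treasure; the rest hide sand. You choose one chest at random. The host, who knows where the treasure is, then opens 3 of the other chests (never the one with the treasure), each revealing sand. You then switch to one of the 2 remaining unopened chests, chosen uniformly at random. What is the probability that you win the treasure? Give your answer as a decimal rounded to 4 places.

Your original chest holds the treasure with probability 1/6, so the other 5 collectively hold it with probability 5/6.
The host can always find 3 empty chests to open, so the reveals don't change that 5/6; it is now spread over the 2 remaining unopened chests.
P(win by switching) = (5/6) · (1/2) = 5/12 ≈ 0.4167.

0.4167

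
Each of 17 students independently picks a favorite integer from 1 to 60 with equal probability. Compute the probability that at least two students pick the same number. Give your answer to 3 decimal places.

0.919

It's easier to compute the probability that all 17 are distinct.
P(all distinct) = 60/60 · 59/60 · ··· · 44/60 ≈ 0.081.
So the probability of at least one match is 1 − 0.081 = 0.919.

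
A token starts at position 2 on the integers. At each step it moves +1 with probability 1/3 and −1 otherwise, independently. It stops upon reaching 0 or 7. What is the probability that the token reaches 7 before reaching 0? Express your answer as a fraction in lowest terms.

3/127

Let r = q/p = (2/3)/(1/3) = 2. The recurrence P(i) = p·P(i+1) + q·P(i−1) with P(0)=0, P(7)=1 gives P(i) = (1 − r^i)/(1 − r^7).
P(2) = (1 − (2)^2) / (1 − (2)^7) = 3/127.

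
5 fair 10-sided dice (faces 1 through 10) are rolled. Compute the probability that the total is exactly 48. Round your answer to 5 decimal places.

There are 10^5 = 100000 equally likely outcomes.
The number of ordered 5-tuples from {1,…,10} summing to 48 is 15.
P(sum = 48) = 15/100000 = 3/20000 ≈ 0.00015.

0.00015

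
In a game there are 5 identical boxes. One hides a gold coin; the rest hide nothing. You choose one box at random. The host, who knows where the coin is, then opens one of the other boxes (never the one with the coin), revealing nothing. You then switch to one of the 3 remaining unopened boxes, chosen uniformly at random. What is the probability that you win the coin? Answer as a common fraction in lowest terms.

4/15

Your original box holds the coin with probability 1/5, so the other 4 collectively hold it with probability 4/5.
The host can always find an empty box to open, so this doesn't change that 4/5; it is now spread over the 3 remaining unopened boxes.
P(win by switching) = (4/5) · (1/3) = 4/15.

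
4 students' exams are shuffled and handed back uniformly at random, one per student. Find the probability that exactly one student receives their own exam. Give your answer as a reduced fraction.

1/3

Choose which one is fixed: C(4,1) = 4 ways.
The remaining 3 must have no fixed point: D(3) = 2.
P = 4·2/24 = 1/3.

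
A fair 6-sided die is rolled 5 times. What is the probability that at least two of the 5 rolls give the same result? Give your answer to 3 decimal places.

0.907

P(all 5 different) = 6/6 · 5/6 · ··· · 2/6 ≈ 0.093.
P(at least two equal) = 1 − 0.093 = 0.907.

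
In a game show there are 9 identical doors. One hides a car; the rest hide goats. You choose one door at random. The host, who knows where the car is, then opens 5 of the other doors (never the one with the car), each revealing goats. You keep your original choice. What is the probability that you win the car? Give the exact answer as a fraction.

1/9

The host can always open 5 empty doors regardless of your choice, so the reveals give no information about your original door.
P(win by staying) = 1/9.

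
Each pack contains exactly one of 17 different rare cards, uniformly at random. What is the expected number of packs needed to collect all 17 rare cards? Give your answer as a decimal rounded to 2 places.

After i distinct types are collected, each trial gives a new one with probability (17−i)/17, so the expected wait for the next new type is 17/(17−i).
E = 17/17 + 17/16 + 17/15 + 17/14 + 17/13 + 17/12 + 17/11 + 17/10 + 17/9 + 17/8 + 17/7 + 17/6 + 17/5 + 17/4 + 17/3 + 17/2 + 17/1 = 42142223/720720 ≈ 58.47.

58.47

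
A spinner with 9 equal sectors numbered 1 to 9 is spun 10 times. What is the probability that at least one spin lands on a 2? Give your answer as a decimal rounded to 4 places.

P(no spin lands on a 2) = (8/9)^10 ≈ 0.3079.
P(at least one) = 1 − 0.3079 = 0.6921.

0.6921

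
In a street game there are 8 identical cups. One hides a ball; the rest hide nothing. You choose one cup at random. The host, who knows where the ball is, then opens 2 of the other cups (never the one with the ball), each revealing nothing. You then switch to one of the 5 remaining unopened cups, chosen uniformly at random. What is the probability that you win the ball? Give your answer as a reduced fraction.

7/40

Your original cup holds the ball with probability 1/8, so the other 7 collectively hold it with probability 7/8.
The host can always find 2 empty cups to open, so the reveals don't change that 7/8; it is now spread over the 5 remaining unopened cups.
P(win by switching) = (7/8) · (1/5) = 7/40.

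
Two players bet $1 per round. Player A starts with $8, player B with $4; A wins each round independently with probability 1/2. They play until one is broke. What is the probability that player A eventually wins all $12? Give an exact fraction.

With a fair step, P(i) = ½P(i−1) + ½P(i+1) with P(0)=0, P(12)=1 has the linear solution P(i) = i/12.
P(8) = 8/12 = 2/3.

2/3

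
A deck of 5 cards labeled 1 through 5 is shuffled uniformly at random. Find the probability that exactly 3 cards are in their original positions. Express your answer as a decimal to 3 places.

Choose which 3 of the 5 are fixed: C(5,3) = 10 ways.
The remaining 2 must have no fixed point: D(2) = 1.
P = 10·1/120 = 1/12 ≈ 0.083.

0.083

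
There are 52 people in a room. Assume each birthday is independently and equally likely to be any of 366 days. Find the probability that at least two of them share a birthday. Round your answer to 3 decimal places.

It's easier to compute the probability that all 52 are distinct.
P(all distinct) = 366/366 · 365/366 · ··· · 315/366 ≈ 0.022.
So the probability of at least one match is 1 − 0.022 = 0.978.

0.978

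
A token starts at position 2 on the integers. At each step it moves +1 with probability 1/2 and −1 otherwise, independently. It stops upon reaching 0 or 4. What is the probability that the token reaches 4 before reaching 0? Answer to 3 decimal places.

0.500

With a fair step, P(i) = ½P(i−1) + ½P(i+1) with P(0)=0, P(4)=1 has the linear solution P(i) = i/4.
P(2) = 2/4 = 1/2 ≈ 0.500.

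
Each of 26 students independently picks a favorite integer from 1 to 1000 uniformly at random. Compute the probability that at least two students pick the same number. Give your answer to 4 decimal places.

0.2795

It's easier to compute the probability that all 26 are distinct.
P(all distinct) = 1000/1000 · 999/1000 · ··· · 975/1000 ≈ 0.7205.
So the probability of at least one match is 1 − 0.7205 = 0.2795.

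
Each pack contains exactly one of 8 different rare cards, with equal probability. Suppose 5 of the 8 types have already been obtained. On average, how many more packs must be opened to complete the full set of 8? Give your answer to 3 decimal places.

Starting from 5 distinct types, each trial gives a new one with probability (8−i)/8 when i types are held, so the wait for the next new type is 8/(8−i).
E = 8/3 + 8/2 + 8/1 = 44/3 ≈ 14.667.

14.667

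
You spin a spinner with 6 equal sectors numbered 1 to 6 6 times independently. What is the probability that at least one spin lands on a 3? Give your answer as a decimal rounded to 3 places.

0.665

P(no spin lands on a 3) = (5/6)^6 ≈ 0.335.
P(at least one) = 1 − 0.335 = 0.665.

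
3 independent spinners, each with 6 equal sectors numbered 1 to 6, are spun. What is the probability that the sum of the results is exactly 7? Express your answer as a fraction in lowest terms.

There are 6^3 = 216 equally likely outcomes.
The number of ordered 3-tuples from {1,…,6} summing to 7 is 15.
P(sum = 7) = 15/216 = 5/72.

5/72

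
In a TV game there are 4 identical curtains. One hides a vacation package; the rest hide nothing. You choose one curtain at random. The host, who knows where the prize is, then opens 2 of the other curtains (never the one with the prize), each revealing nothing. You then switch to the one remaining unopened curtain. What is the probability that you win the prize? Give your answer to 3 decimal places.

0.750

Your original curtain holds the prize with probability 1/4, so the other 3 collectively hold it with probability 3/4.
The host can always find 2 empty curtains to open, so the reveals don't change that 3/4; it is now spread over the 1 remaining unopened curtain.
P(win by switching) = (3/4) · (1/1) = 3/4 ≈ 0.750.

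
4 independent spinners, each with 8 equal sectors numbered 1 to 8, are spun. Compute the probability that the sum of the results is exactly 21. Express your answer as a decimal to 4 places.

There are 8^4 = 4096 equally likely outcomes.
The number of ordered 4-tuples from {1,…,8} summing to 21 is 284.
P(sum = 21) = 284/4096 = 71/1024 ≈ 0.0693.

0.0693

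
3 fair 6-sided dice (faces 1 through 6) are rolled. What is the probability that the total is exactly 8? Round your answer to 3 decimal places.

0.097

There are 6^3 = 216 equally likely outcomes.
The number of ordered 3-tuples from {1,…,6} summing to 8 is 21.
P(sum = 8) = 21/216 = 7/72 ≈ 0.097.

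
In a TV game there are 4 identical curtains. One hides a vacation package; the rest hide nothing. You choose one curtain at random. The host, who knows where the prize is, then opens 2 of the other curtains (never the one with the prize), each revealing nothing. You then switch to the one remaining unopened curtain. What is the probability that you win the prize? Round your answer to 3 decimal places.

Your original curtain holds the prize with probability 1/4, so the other 3 collectively hold it with probability 3/4.
The host can always find 2 empty curtains to open, so the reveals don't change that 3/4; it is now spread over the 1 remaining unopened curtain.
P(win by switching) = (3/4) · (1/1) = 3/4 ≈ 0.750.

0.750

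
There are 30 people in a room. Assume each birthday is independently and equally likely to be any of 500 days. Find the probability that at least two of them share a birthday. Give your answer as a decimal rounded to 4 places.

It's easier to compute the probability that all 30 are distinct.
P(all distinct) = 500/500 · 499/500 · ··· · 471/500 ≈ 0.4116.
So the probability of at least one match is 1 − 0.4116 = 0.5884.

0.5884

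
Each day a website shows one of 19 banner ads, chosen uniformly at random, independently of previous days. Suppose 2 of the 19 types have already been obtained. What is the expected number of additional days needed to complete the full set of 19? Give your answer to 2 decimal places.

Starting from 2 distinct types, each trial gives a new one with probability (19−i)/19 when i types are held, so the wait for the next new type is 19/(19−i).
E = 19/17 + 19/16 + 19/15 + 19/14 + 19/13 + 19/12 + 19/11 + 19/10 + 19/9 + 19/8 + 19/7 + 19/6 + 19/5 + 19/4 + 19/3 + 19/2 + 19/1 = 800702237/12252240 ≈ 65.35.

65.35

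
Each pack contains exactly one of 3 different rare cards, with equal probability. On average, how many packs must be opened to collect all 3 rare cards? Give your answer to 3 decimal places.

After i distinct types are collected, each trial gives a new one with probability (3−i)/3, so the expected wait for the next new type is 3/(3−i).
E = 3/3 + 3/2 + 3/1 = 11/2 ≈ 5.500.

5.500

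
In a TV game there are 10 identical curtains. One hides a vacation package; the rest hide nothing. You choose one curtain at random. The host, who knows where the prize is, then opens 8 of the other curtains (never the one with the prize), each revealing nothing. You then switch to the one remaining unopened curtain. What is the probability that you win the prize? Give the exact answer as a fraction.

Your original curtain holds the prize with probability 1/10, so the other 9 collectively hold it with probability 9/10.
The host can always find 8 empty curtains to open, so the reveals don't change that 9/10; it is now spread over the 1 remaining unopened curtain.
P(win by switching) = (9/10) · (1/1) = 9/10.

9/10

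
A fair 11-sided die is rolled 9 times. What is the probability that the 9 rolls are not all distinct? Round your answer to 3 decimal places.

P(all 9 different) = 11/11 · 10/11 · ··· · 3/11 ≈ 0.008.
P(at least two equal) = 1 − 0.008 = 0.992.

0.992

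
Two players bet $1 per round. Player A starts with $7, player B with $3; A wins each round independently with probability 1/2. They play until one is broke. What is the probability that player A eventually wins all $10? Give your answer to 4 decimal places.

With a fair step, P(i) = ½P(i−1) + ½P(i+1) with P(0)=0, P(10)=1 has the linear solution P(i) = i/10.
P(7) = 7/10 ≈ 0.7000.

0.7000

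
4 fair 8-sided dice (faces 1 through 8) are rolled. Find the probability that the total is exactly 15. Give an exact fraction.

There are 8^4 = 4096 equally likely outcomes.
The number of ordered 4-tuples from {1,…,8} summing to 15 is 284.
P(sum = 15) = 284/4096 = 71/1024.

71/1024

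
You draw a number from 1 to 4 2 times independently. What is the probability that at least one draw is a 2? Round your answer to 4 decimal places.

P(no draw is a 2) = (3/4)^2 ≈ 0.5625.
P(at least one) = 1 − 0.5625 = 0.4375.

0.4375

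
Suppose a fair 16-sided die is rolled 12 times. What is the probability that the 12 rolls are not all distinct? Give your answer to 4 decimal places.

P(all 12 different) = 16/16 · 15/16 · ··· · 5/16 ≈ 0.0031.
P(at least two equal) = 1 − 0.0031 = 0.9969.

0.9969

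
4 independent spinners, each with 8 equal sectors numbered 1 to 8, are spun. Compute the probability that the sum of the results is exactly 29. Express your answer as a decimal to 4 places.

0.0049

There are 8^4 = 4096 equally likely outcomes.
The number of ordered 4-tuples from {1,…,8} summing to 29 is 20.
P(sum = 29) = 20/4096 = 5/1024 ≈ 0.0049.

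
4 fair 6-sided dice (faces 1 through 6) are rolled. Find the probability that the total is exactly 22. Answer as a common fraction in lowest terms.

There are 6^4 = 1296 equally likely outcomes.
The number of ordered 4-tuples from {1,…,6} summing to 22 is 10.
P(sum = 22) = 10/1296 = 5/648.

5/648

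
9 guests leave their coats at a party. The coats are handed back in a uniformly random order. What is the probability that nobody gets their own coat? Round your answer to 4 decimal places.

0.3679

This is the derangement probability: permutations of 9 with no fixed point.
D(9) = 9! · (1 − 1/1! + 1/2! − ··· + (−1)^9/9!) = 133496.
P = 133496/362880 = 16687/45360 ≈ 0.3679.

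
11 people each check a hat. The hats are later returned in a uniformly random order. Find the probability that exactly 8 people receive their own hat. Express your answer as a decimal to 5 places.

Choose which 8 of the 11 are fixed: C(11,8) = 165 ways.
The remaining 3 must have no fixed point: D(3) = 2.
P = 165·2/39916800 = 1/120960 ≈ 0.00001.

0.00001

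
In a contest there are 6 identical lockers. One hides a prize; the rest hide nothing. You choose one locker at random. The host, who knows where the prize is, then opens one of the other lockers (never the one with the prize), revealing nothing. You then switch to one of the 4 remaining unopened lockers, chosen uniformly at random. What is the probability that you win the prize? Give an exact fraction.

Your original locker holds the prize with probability 1/6, so the other 5 collectively hold it with probability 5/6.
The host can always find an empty locker to open, so this doesn't change that 5/6; it is now spread over the 4 remaining unopened lockers.
P(win by switching) = (5/6) · (1/4) = 5/24.

5/24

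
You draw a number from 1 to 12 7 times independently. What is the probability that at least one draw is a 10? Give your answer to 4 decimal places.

P(no draw is a 10) = (11/12)^7 ≈ 0.5439.
P(at least one) = 1 − 0.5439 = 0.4561.

0.4561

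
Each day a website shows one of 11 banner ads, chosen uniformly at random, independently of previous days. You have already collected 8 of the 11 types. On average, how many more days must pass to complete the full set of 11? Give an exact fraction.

121/6

Starting from 8 distinct types, each trial gives a new one with probability (11−i)/11 when i types are held, so the wait for the next new type is 11/(11−i).
E = 11/3 + 11/2 + 11/1 = 121/6.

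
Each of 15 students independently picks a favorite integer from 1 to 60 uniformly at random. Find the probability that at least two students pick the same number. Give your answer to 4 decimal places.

0.8521

It's easier to compute the probability that all 15 are distinct.
P(all distinct) = 60/60 · 59/60 · ··· · 46/60 ≈ 0.1479.
So the probability of at least one match is 1 − 0.1479 = 0.8521.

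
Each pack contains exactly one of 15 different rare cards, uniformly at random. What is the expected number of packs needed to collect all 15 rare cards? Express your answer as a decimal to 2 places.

49.77

After i distinct types are collected, each trial gives a new one with probability (15−i)/15, so the expected wait for the next new type is 15/(15−i).
E = 15/15 + 15/14 + 15/13 + 15/12 + 15/11 + 15/10 + 15/9 + 15/8 + 15/7 + 15/6 + 15/5 + 15/4 + 15/3 + 15/2 + 15/1 = 1195757/24024 ≈ 49.77.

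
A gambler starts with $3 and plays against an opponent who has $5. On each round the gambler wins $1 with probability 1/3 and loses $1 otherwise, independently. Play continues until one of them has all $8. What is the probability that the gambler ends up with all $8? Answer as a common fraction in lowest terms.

Let r = q/p = (2/3)/(1/3) = 2. The recurrence P(i) = p·P(i+1) + q·P(i−1) with P(0)=0, P(8)=1 gives P(i) = (1 − r^i)/(1 − r^8).
P(3) = (1 − (2)^3) / (1 − (2)^8) = 7/255.

7/255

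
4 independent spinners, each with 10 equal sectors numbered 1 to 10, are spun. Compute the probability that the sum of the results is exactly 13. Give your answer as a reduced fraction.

11/500

There are 10^4 = 10000 equally likely outcomes.
The number of ordered 4-tuples from {1,…,10} summing to 13 is 220.
P(sum = 13) = 220/10000 = 11/500.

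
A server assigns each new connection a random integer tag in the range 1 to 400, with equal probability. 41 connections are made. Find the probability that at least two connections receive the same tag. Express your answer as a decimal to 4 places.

0.8803

It's easier to compute the probability that all 41 are distinct.
P(all distinct) = 400/400 · 399/400 · ··· · 360/400 ≈ 0.1197.
So the probability of at least one match is 1 − 0.1197 = 0.8803.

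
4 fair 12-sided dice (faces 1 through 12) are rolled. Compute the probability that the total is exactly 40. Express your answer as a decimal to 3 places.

0.008

There are 12^4 = 20736 equally likely outcomes.
The number of ordered 4-tuples from {1,…,12} summing to 40 is 165.
P(sum = 40) = 165/20736 = 55/6912 ≈ 0.008.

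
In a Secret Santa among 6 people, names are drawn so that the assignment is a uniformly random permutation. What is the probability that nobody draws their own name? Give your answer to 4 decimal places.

0.3681

This is the derangement probability: permutations of 6 with no fixed point.
D(6) = 6! · (1 − 1/1! + 1/2! − ··· + (−1)^6/6!) = 265.
P = 265/720 = 53/144 ≈ 0.3681.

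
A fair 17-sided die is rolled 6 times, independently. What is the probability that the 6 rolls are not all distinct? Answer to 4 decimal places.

P(all 6 different) = 17/17 · 16/17 · ··· · 12/17 ≈ 0.3692.
P(at least two equal) = 1 − 0.3692 = 0.6308.

0.6308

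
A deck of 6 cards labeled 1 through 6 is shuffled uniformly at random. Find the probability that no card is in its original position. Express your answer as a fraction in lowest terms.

This is the derangement probability: permutations of 6 with no fixed point.
D(6) = 6! · (1 − 1/1! + 1/2! − ··· + (−1)^6/6!) = 265.
P = 265/720 = 53/144.

53/144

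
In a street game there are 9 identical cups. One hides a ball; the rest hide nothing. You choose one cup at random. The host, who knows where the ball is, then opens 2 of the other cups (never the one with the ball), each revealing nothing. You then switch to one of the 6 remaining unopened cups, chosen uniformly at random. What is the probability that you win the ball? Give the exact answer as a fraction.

Your original cup holds the ball with probability 1/9, so the other 8 collectively hold it with probability 8/9.
The host can always find 2 empty cups to open, so the reveals don't change that 8/9; it is now spread over the 6 remaining unopened cups.
P(win by switching) = (8/9) · (1/6) = 4/27.

4/27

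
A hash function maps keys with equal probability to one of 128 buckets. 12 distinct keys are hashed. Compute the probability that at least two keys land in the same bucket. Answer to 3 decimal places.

It's easier to compute the probability that all 12 are distinct.
P(all distinct) = 128/128 · 127/128 · ··· · 117/128 ≈ 0.588.
So the probability of at least one match is 1 − 0.588 = 0.412.

0.412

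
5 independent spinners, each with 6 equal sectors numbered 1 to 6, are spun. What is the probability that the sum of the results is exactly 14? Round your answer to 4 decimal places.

0.0694

There are 6^5 = 7776 equally likely outcomes.
The number of ordered 5-tuples from {1,…,6} summing to 14 is 540.
P(sum = 14) = 540/7776 = 5/72 ≈ 0.0694.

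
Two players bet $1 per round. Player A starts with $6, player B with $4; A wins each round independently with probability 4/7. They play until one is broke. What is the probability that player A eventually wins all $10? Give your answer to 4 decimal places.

0.8711

Let r = q/p = (3/7)/(4/7) = 3/4. The recurrence P(i) = p·P(i+1) + q·P(i−1) with P(0)=0, P(10)=1 gives P(i) = (1 − r^i)/(1 − r^10).
P(6) = (1 − (3/4)^6) / (1 − (3/4)^10) = 123136/141361 ≈ 0.8711.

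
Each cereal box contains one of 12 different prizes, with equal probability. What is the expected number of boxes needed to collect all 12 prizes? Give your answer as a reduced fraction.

86021/2310

After i distinct types are collected, each trial gives a new one with probability (12−i)/12, so the expected wait for the next new type is 12/(12−i).
E = 12/12 + 12/11 + 12/10 + 12/9 + 12/8 + 12/7 + 12/6 + 12/5 + 12/4 + 12/3 + 12/2 + 12/1 = 86021/2310.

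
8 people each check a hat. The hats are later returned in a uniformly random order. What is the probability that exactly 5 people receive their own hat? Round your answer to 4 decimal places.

Choose which 5 of the 8 are fixed: C(8,5) = 56 ways.
The remaining 3 must have no fixed point: D(3) = 2.
P = 56·2/40320 = 1/360 ≈ 0.0028.

0.0028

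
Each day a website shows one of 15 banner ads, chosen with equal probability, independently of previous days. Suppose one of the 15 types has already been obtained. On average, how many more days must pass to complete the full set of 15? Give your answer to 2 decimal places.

Starting from 1 distinct type, each trial gives a new one with probability (15−i)/15 when i types are held, so the wait for the next new type is 15/(15−i).
E = 15/14 + 15/13 + 15/12 + 15/11 + 15/10 + 15/9 + 15/8 + 15/7 + 15/6 + 15/5 + 15/4 + 15/3 + 15/2 + 15/1 = 1171733/24024 ≈ 48.77.

48.77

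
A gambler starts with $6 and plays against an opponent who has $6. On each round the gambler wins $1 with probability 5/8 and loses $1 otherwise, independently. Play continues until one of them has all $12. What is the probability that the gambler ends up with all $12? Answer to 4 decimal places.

0.9554

Let r = q/p = (3/8)/(5/8) = 3/5. The recurrence P(i) = p·P(i+1) + q·P(i−1) with P(0)=0, P(12)=1 gives P(i) = (1 − r^i)/(1 − r^12).
P(6) = (1 − (3/5)^6) / (1 − (3/5)^12) = 15625/16354 ≈ 0.9554.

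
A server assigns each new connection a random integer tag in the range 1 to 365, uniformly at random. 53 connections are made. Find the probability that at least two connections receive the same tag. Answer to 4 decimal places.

0.9811

It's easier to compute the probability that all 53 are distinct.
P(all distinct) = 365/365 · 364/365 · ··· · 313/365 ≈ 0.0189.
So the probability of at least one match is 1 − 0.0189 = 0.9811.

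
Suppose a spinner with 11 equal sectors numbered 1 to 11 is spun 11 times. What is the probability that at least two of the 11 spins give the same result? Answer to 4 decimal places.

P(all 11 different) = 11/11 · 10/11 · ··· · 1/11 ≈ 0.0001.
P(at least two equal) = 1 − 0.0001 = 0.9999.

0.9999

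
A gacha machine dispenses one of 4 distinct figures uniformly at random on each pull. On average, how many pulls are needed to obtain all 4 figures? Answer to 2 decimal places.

After i distinct types are collected, each trial gives a new one with probability (4−i)/4, so the expected wait for the next new type is 4/(4−i).
E = 4/4 + 4/3 + 4/2 + 4/1 = 25/3 ≈ 8.33.

8.33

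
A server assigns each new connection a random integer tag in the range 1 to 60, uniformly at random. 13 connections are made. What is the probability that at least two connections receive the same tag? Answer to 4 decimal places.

It's easier to compute the probability that all 13 are distinct.
P(all distinct) = 60/60 · 59/60 · ··· · 48/60 ≈ 0.2463.
So the probability of at least one match is 1 − 0.2463 = 0.7537.

0.7537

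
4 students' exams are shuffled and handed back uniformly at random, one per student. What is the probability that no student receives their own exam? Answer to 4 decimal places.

0.3750

This is the derangement probability: permutations of 4 with no fixed point.
D(4) = 4! · (1 − 1/1! + 1/2! − ··· + (−1)^4/4!) = 9.
P = 9/24 = 3/8 ≈ 0.3750.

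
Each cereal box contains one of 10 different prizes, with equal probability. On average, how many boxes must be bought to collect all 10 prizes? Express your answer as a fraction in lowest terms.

7381/252

After i distinct types are collected, each trial gives a new one with probability (10−i)/10, so the expected wait for the next new type is 10/(10−i).
E = 10/10 + 10/9 + 10/8 + 10/7 + 10/6 + 10/5 + 10/4 + 10/3 + 10/2 + 10/1 = 7381/252.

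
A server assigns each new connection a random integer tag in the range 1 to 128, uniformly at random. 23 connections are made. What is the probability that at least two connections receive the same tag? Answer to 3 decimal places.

It's easier to compute the probability that all 23 are distinct.
P(all distinct) = 128/128 · 127/128 · ··· · 106/128 ≈ 0.122.
So the probability of at least one match is 1 − 0.122 = 0.878.

0.878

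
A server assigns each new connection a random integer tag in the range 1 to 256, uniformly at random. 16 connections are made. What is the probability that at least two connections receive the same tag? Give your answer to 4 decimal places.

It's easier to compute the probability that all 16 are distinct.
P(all distinct) = 256/256 · 255/256 · ··· · 241/256 ≈ 0.6197.
So the probability of at least one match is 1 − 0.6197 = 0.3803.

0.3803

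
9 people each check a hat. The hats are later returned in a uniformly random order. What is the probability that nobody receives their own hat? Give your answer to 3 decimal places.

0.368

This is the derangement probability: permutations of 9 with no fixed point.
D(9) = 9! · (1 − 1/1! + 1/2! − ··· + (−1)^9/9!) = 133496.
P = 133496/362880 = 16687/45360 ≈ 0.368.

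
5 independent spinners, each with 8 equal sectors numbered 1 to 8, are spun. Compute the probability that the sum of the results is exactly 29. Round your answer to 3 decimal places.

0.036

There are 8^5 = 32768 equally likely outcomes.
The number of ordered 5-tuples from {1,…,8} summing to 29 is 1190.
P(sum = 29) = 1190/32768 = 595/16384 ≈ 0.036.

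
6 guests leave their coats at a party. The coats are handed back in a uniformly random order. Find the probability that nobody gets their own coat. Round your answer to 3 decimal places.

0.368

This is the derangement probability: permutations of 6 with no fixed point.
D(6) = 6! · (1 − 1/1! + 1/2! − ··· + (−1)^6/6!) = 265.
P = 265/720 = 53/144 ≈ 0.368.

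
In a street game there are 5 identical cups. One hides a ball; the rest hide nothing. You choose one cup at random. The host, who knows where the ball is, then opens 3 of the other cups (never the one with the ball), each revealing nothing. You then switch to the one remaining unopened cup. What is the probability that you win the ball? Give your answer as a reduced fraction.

4/5

Your original cup holds the ball with probability 1/5, so the other 4 collectively hold it with probability 4/5.
The host can always find 3 empty cups to open, so the reveals don't change that 4/5; it is now spread over the 1 remaining unopened cup.
P(win by switching) = (4/5) · (1/1) = 4/5.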